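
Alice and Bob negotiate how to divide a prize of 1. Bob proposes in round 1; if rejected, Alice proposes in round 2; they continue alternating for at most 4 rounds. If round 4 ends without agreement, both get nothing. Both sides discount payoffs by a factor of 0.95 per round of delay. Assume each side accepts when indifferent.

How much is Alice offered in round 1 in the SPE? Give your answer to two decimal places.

Round 4 (Alice proposes): Bob will accept anything ≥ 0, so Alice offers 0 and keeps 1.
Round 3 (Bob proposes): Alice can get 1 next round, worth 0.95 × 1 = 0.95 now. Bob offers 0.95 and keeps 1 − 0.95 = 0.05.
Round 2 (Alice proposes): Bob can get 0.05 next round, worth 0.95 × 0.05 = 0.0475 now; Alice offers that and keeps 0.9525.
Round 1 (Bob proposes): Alice can get 0.9525 next round, worth 0.95 × 0.9525 = 0.904875 now; Bob offers that and keeps 0.095125.

0.90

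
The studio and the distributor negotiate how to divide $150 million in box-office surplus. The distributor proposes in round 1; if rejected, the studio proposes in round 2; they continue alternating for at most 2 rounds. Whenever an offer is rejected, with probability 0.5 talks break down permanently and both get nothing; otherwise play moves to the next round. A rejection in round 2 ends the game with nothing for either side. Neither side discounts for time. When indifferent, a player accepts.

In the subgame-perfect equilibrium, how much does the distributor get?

75

Round 2 (the studio proposes): rejection yields 0 for the distributor; the studio offers 0 and keeps 150.
Round 1 (the distributor proposes): rejecting gives the studio an expected 0.5 × 150 = 75. The distributor offers 75 and keeps 150 − 75 = 75.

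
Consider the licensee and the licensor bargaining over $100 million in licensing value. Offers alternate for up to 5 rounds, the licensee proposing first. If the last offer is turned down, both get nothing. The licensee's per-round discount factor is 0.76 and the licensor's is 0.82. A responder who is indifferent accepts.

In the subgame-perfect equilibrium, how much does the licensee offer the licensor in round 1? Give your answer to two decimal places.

By backward induction:
Round 5 (the licensee proposes): the licensor will accept anything ≥ 0, so the licensee offers 0 and keeps 100.
Round 4 (the licensor proposes): the licensee can get 100 next round, worth 0.76 × 100 = 76 now; the licensor offers that and keeps 24.
Round 3 (the licensee proposes): the licensor can get 24 next round, worth 0.82 × 24 = 19.68 now, so the licensee offers 19.68, keeping 80.32.
Round 2 (the licensor proposes): the licensee can get 80.32 next round, worth 0.76 × 80.32 = 61.0432 now. The licensor offers 61.0432 and keeps 100 − 61.0432 = 38.9568.
Round 1 (the licensee proposes): the licensor can get 38.9568 next round, worth 0.82 × 38.9568 = 31.944576 now. The licensee offers 31.944576 and keeps 100 − 31.944576 = 68.055424.

31.94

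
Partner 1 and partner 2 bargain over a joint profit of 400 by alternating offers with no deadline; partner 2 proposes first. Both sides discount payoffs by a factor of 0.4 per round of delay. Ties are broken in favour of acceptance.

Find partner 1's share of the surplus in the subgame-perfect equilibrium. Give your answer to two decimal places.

When partner 2 proposes, partner 1 accepts any offer worth at least 0.4 times what partner 1 would get by proposing next round; and vice versa.
This gives x = 400 − 0.4y and y = 400 − 0.4x, where x and y are each side's share when it proposes.
Hence (1 − 0.4·0.4)x = 400(1 − 0.4), i.e. 0.84·x = 240.
x ≈ 285.7143; partner 1's share is 400 − x ≈ 114.2857.

114.29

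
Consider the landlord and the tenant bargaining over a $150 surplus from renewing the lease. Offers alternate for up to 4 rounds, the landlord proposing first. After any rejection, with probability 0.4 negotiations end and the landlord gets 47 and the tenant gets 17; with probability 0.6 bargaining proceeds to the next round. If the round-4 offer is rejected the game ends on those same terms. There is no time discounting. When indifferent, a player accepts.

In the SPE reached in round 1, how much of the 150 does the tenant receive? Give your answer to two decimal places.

56.22

By backward induction:
Round 4 (the tenant proposes): the landlord gets 47 if talks fail, so the tenant offers 47 and keeps 103.
Round 3 (the landlord proposes): rejecting gives the tenant an expected 0.6 × 103 + 0.4 × 17 = 68.6, so the landlord offers 68.6, keeping 81.4.
Round 2 (the tenant proposes): rejecting gives the landlord an expected 0.6 × 81.4 + 0.4 × 47 = 67.64; the tenant offers that and keeps 82.36.
Round 1 (the landlord proposes): rejecting gives the tenant an expected 0.6 × 82.36 + 0.4 × 17 = 56.216; the landlord offers that and keeps 93.784.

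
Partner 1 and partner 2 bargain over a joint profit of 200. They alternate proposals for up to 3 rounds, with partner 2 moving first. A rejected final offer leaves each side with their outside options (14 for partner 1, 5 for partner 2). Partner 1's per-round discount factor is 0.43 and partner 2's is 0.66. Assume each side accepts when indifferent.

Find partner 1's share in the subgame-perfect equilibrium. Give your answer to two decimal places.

Work backward from the last round.
Round 3 (partner 2 proposes): partner 1 gets 14 if talks fail, so partner 2 offers 14 and keeps 186.
Round 2 (partner 1 proposes): partner 2 can get 186 next round, worth 0.66 × 186 = 122.76 now, so partner 1 offers 122.76, keeping 77.24.
Round 1 (partner 2 proposes): partner 1 can get 77.24 next round, worth 0.43 × 77.24 = 33.2132 now, so partner 2 offers 33.2132, keeping 166.7868.

33.21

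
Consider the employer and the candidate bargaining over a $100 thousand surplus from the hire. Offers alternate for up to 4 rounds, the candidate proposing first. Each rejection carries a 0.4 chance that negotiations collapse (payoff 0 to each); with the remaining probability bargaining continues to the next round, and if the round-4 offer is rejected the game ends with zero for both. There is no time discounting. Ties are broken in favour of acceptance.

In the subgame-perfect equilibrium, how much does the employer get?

Round 4 (the employer proposes): the candidate will accept anything ≥ 0, so the employer offers 0 and keeps 100.
Round 3 (the candidate proposes): rejecting gives the employer an expected 0.6 × 100 = 60; the candidate offers that and keeps 40.
Round 2 (the employer proposes): rejecting gives the candidate an expected 0.6 × 40 = 24; the employer offers that and keeps 76.
Round 1 (the candidate proposes): rejecting gives the employer an expected 0.6 × 76 = 45.6. The candidate offers 45.6 and keeps 100 − 45.6 = 54.4.

45.6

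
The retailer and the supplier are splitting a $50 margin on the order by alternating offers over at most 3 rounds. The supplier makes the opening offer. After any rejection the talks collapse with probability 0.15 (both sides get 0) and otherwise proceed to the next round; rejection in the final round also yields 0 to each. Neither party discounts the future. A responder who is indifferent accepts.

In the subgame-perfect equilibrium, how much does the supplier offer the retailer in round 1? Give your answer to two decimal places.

Round 3 (the supplier proposes): the retailer will accept anything ≥ 0, so the supplier offers 0 and keeps 50.
Round 2 (the retailer proposes): rejecting gives the supplier an expected 0.85 × 50 = 42.5; the retailer offers that and keeps 7.5.
Round 1 (the supplier proposes): rejecting gives the retailer an expected 0.85 × 7.5 = 6.375; the supplier offers that and keeps 43.625.

6.38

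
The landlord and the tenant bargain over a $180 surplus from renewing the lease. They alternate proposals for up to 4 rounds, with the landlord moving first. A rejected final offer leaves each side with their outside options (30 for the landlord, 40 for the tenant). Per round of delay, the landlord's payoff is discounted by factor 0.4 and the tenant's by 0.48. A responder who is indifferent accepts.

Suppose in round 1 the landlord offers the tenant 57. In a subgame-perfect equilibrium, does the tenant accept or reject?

Reject

Round 4 (the tenant proposes): the landlord gets 30 if talks fail, so the tenant offers 30 and keeps 150.
Round 3 (the landlord proposes): the tenant can get 150 next round, worth 0.48 × 150 = 72 now, so the landlord offers 72, keeping 108.
Round 2 (the tenant proposes): the landlord can get 108 next round, worth 0.4 × 108 = 43.2 now. The tenant offers 43.2 and keeps 180 − 43.2 = 136.8.
So by rejecting in round 1, the tenant gets 136.8 next round, worth 0.48 × 136.8 = 65.664 now.
Offer 57 < 65.664, so the tenant rejects.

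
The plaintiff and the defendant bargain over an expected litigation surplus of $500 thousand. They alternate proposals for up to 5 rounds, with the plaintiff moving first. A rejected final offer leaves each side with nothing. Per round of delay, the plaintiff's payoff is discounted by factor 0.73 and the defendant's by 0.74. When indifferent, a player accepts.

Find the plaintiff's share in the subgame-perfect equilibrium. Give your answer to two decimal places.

346.13

Round 5 (the plaintiff proposes): the defendant will accept anything ≥ 0, so the plaintiff offers 0 and keeps 500.
Round 4 (the defendant proposes): the plaintiff can get 500 next round, worth 0.73 × 500 = 365 now. The defendant offers 365 and keeps 500 − 365 = 135.
Round 3 (the plaintiff proposes): the defendant can get 135 next round, worth 0.74 × 135 = 99.9 now, so the plaintiff offers 99.9, keeping 400.1.
Round 2 (the defendant proposes): the plaintiff can get 400.1 next round, worth 0.73 × 400.1 = 292.073 now, so the defendant offers 292.073, keeping 207.927.
Round 1 (the plaintiff proposes): the defendant can get 207.927 next round, worth 0.74 × 207.927 = 153.86598 now. The plaintiff offers 153.86598 and keeps 500 − 153.86598 = 346.13402.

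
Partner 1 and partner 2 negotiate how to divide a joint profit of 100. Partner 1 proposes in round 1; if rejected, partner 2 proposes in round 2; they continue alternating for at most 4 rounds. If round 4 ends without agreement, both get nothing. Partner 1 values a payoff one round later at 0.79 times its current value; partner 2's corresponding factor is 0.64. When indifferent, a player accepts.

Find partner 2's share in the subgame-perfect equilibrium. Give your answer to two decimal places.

Round 4 (partner 2 proposes): partner 1 will accept anything ≥ 0, so partner 2 offers 0 and keeps 100.
Round 3 (partner 1 proposes): partner 2 can get 100 next round, worth 0.64 × 100 = 64 now; partner 1 offers that and keeps 36.
Round 2 (partner 2 proposes): partner 1 can get 36 next round, worth 0.79 × 36 = 28.44 now. Partner 2 offers 28.44 and keeps 100 − 28.44 = 71.56.
Round 1 (partner 1 proposes): partner 2 can get 71.56 next round, worth 0.64 × 71.56 = 45.7984 now. Partner 1 offers 45.7984 and keeps 100 − 45.7984 = 54.2016.

45.80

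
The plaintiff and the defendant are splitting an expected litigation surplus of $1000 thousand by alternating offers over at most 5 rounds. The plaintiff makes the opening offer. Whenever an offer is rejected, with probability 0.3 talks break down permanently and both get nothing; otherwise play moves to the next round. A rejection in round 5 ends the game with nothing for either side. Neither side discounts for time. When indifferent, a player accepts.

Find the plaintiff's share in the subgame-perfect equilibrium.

687.1

By backward induction:
Round 5 (the plaintiff proposes): rejection yields 0 for the defendant; the plaintiff offers 0 and keeps 1000.
Round 4 (the defendant proposes): rejecting gives the plaintiff an expected 0.7 × 1000 = 700. The defendant offers 700 and keeps 1000 − 700 = 300.
Round 3 (the plaintiff proposes): rejecting gives the defendant an expected 0.7 × 300 = 210; the plaintiff offers that and keeps 790.
Round 2 (the defendant proposes): rejecting gives the plaintiff an expected 0.7 × 790 = 553, so the defendant offers 553, keeping 447.
Round 1 (the plaintiff proposes): rejecting gives the defendant an expected 0.7 × 447 = 312.9; the plaintiff offers that and keeps 687.1.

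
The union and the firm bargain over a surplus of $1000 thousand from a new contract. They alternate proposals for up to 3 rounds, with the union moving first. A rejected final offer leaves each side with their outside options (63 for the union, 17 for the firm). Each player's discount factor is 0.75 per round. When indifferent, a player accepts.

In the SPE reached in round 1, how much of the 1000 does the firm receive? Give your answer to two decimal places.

197.06

Round 3 (the union proposes): the firm gets 17 if talks fail, so the union offers 17 and keeps 983.
Round 2 (the firm proposes): the union can get 983 next round, worth 0.75 × 983 = 737.25 now, so the firm offers 737.25, keeping 262.75.
Round 1 (the union proposes): the firm can get 262.75 next round, worth 0.75 × 262.75 = 197.0625 now. The union offers 197.0625 and keeps 1000 − 197.0625 = 802.9375.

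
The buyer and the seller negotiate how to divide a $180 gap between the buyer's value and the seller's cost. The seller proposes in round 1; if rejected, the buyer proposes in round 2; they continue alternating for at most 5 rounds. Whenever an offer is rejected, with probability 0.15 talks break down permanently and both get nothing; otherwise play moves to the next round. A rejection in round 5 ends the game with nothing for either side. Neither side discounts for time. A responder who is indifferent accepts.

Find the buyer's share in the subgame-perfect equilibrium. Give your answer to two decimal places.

39.53

Round 5 (the seller proposes): the buyer will accept anything ≥ 0, so the seller offers 0 and keeps 180.
Round 4 (the buyer proposes): rejecting gives the seller an expected 0.85 × 180 = 153, so the buyer offers 153, keeping 27.
Round 3 (the seller proposes): rejecting gives the buyer an expected 0.85 × 27 = 22.95. The seller offers 22.95 and keeps 180 − 22.95 = 157.05.
Round 2 (the buyer proposes): rejecting gives the seller an expected 0.85 × 157.05 = 133.4925. The buyer offers 133.4925 and keeps 180 − 133.4925 = 46.5075.
Round 1 (the seller proposes): rejecting gives the buyer an expected 0.85 × 46.5075 = 39.531375. The seller offers 39.531375 and keeps 180 − 39.531375 = 140.468625.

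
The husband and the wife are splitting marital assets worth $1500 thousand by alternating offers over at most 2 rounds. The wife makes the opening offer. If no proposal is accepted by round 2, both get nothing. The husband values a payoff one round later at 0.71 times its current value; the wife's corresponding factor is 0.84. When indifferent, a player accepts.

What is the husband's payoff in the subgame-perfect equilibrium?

By backward induction:
Round 2 (the husband proposes): the wife will accept anything ≥ 0, so the husband offers 0 and keeps 1500.
Round 1 (the wife proposes): the husband can get 1500 next round, worth 0.71 × 1500 = 1065 now. The wife offers 1065 and keeps 1500 − 1065 = 435.

1065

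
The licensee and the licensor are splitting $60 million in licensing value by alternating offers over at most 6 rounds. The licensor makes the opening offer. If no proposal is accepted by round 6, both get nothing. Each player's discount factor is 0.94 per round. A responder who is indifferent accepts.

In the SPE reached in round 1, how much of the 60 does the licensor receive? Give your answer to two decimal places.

Round 6 (the licensee proposes): rejection yields 0 for the licensor; the licensee offers 0 and keeps 60.
Round 5 (the licensor proposes): the licensee can get 60 next round, worth 0.94 × 60 = 56.4 now; the licensor offers that and keeps 3.6.
Round 4 (the licensee proposes): the licensor can get 3.6 next round, worth 0.94 × 3.6 = 3.384 now. The licensee offers 3.384 and keeps 60 − 3.384 = 56.616.
Round 3 (the licensor proposes): the licensee can get 56.616 next round, worth 0.94 × 56.616 = 53.21904 now. The licensor offers 53.21904 and keeps 60 − 53.21904 = 6.78096.
Round 2 (the licensee proposes): the licensor can get 6.78096 next round, worth 0.94 × 6.78096 = 6.3741024 now; the licensee offers that and keeps 53.6258976.
Round 1 (the licensor proposes): the licensee can get 53.6258976 next round, worth 0.94 × 53.6258976 = 50.408343744 now; the licensor offers that and keeps 9.591656256.

9.59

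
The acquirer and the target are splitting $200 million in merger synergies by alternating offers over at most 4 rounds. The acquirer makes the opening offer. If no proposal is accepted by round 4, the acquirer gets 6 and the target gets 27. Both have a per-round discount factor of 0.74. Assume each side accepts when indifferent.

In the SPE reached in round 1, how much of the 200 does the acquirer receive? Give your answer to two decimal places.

82.91

Round 4 (the target proposes): the acquirer gets 6 if talks fail, so the target offers 6 and keeps 194.
Round 3 (the acquirer proposes): the target can get 194 next round, worth 0.74 × 194 = 143.56 now; the acquirer offers that and keeps 56.44.
Round 2 (the target proposes): the acquirer can get 56.44 next round, worth 0.74 × 56.44 = 41.7656 now; the target offers that and keeps 158.2344.
Round 1 (the acquirer proposes): the target can get 158.2344 next round, worth 0.74 × 158.2344 = 117.093456 now. The acquirer offers 117.093456 and keeps 200 − 117.093456 = 82.906544.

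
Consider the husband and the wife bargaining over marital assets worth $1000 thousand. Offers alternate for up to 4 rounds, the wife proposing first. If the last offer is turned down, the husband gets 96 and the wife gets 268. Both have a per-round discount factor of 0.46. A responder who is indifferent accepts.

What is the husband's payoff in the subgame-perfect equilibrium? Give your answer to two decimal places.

Solve by backward induction from round 4.
Round 4 (the husband proposes): the wife gets 268 if talks fail, so the husband offers 268 and keeps 732.
Round 3 (the wife proposes): the husband can get 732 next round, worth 0.46 × 732 = 336.72 now; the wife offers that and keeps 663.28.
Round 2 (the husband proposes): the wife can get 663.28 next round, worth 0.46 × 663.28 = 305.1088 now. The husband offers 305.1088 and keeps 1000 − 305.1088 = 694.8912.
Round 1 (the wife proposes): the husband can get 694.8912 next round, worth 0.46 × 694.8912 = 319.649952 now, so the wife offers 319.649952, keeping 680.350048.

319.65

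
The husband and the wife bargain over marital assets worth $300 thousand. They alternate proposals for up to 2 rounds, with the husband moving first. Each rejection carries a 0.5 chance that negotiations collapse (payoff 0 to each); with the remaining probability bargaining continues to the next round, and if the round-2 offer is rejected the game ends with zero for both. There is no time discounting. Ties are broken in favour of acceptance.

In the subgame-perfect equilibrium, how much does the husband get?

150

Round 2 (the wife proposes): the husband will accept anything ≥ 0, so the wife offers 0 and keeps 300.
Round 1 (the husband proposes): rejecting gives the wife an expected 0.5 × 300 = 150; the husband offers that and keeps 150.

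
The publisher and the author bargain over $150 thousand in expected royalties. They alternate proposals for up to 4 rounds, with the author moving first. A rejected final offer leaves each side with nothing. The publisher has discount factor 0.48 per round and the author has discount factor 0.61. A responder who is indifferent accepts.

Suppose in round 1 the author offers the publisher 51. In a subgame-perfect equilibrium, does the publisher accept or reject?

Work out the publisher's continuation value if the offer is rejected.
Round 4 (the publisher proposes): rejection yields 0 for the author; the publisher offers 0 and keeps 150.
Round 3 (the author proposes): the publisher can get 150 next round, worth 0.48 × 150 = 72 now, so the author offers 72, keeping 78.
Round 2 (the publisher proposes): the author can get 78 next round, worth 0.61 × 78 = 47.58 now; the publisher offers that and keeps 102.42.
So by rejecting in round 1, the publisher gets 102.42 next round, worth 0.48 × 102.42 = 49.1616 now.
Offer 51 ≥ 49.1616, so the publisher accepts.

Accept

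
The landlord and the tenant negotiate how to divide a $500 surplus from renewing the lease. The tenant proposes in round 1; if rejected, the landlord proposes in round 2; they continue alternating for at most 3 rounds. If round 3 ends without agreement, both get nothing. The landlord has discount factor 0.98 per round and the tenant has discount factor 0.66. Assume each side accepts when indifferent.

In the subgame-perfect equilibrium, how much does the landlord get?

Round 3 (the tenant proposes): the landlord will accept anything ≥ 0, so the tenant offers 0 and keeps 500.
Round 2 (the landlord proposes): the tenant can get 500 next round, worth 0.66 × 500 = 330 now, so the landlord offers 330, keeping 170.
Round 1 (the tenant proposes): the landlord can get 170 next round, worth 0.98 × 170 = 166.6 now, so the tenant offers 166.6, keeping 333.4.

166.6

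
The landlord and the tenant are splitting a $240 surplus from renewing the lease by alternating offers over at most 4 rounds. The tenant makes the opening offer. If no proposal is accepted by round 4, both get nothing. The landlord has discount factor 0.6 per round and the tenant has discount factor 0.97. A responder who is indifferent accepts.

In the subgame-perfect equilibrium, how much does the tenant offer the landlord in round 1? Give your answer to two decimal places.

88.13

By backward induction:
Round 4 (the landlord proposes): rejection yields 0 for the tenant; the landlord offers 0 and keeps 240.
Round 3 (the tenant proposes): the landlord can get 240 next round, worth 0.6 × 240 = 144 now, so the tenant offers 144, keeping 96.
Round 2 (the landlord proposes): the tenant can get 96 next round, worth 0.97 × 96 = 93.12 now. The landlord offers 93.12 and keeps 240 − 93.12 = 146.88.
Round 1 (the tenant proposes): the landlord can get 146.88 next round, worth 0.6 × 146.88 = 88.128 now; the tenant offers that and keeps 151.872.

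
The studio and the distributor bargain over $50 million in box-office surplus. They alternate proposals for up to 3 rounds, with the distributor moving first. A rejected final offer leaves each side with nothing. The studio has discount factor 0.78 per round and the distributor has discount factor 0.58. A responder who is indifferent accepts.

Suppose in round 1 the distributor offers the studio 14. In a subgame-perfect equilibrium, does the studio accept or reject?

Reject

Round 3 (the distributor proposes): rejection yields 0 for the studio; the distributor offers 0 and keeps 50.
Round 2 (the studio proposes): the distributor can get 50 next round, worth 0.58 × 50 = 29 now, so the studio offers 29, keeping 21.
So by rejecting in round 1, the studio gets 21 next round, worth 0.78 × 21 = 16.38 now.
Offer 14 < 16.38, so the studio rejects.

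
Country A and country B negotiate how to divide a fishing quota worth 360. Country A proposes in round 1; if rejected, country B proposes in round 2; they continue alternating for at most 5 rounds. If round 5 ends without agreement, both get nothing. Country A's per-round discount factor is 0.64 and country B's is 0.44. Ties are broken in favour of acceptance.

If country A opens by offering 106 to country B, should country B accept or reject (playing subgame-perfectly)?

Accept

Round 5 (country A proposes): country B will accept anything ≥ 0, so country A offers 0 and keeps 360.
Round 4 (country B proposes): country A can get 360 next round, worth 0.64 × 360 = 230.4 now. Country B offers 230.4 and keeps 360 − 230.4 = 129.6.
Round 3 (country A proposes): country B can get 129.6 next round, worth 0.44 × 129.6 = 57.024 now. Country A offers 57.024 and keeps 360 − 57.024 = 302.976.
Round 2 (country B proposes): country A can get 302.976 next round, worth 0.64 × 302.976 = 193.90464 now. Country B offers 193.90464 and keeps 360 − 193.90464 = 166.09536.
So by rejecting in round 1, country B gets 166.09536 next round, worth 0.44 × 166.09536 = 73.0819584 now.
Offer 106 ≥ 73.0819584, so country B accepts.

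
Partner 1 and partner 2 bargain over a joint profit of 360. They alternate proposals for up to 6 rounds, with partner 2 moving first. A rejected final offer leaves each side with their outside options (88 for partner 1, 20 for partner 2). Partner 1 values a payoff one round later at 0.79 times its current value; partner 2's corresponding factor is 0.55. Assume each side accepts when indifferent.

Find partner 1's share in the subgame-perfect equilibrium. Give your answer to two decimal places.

234.30

Work backward from the last round.
Round 6 (partner 1 proposes): partner 2 gets 20 if talks fail, so partner 1 offers 20 and keeps 340.
Round 5 (partner 2 proposes): partner 1 can get 340 next round, worth 0.79 × 340 = 268.6 now; partner 2 offers that and keeps 91.4.
Round 4 (partner 1 proposes): partner 2 can get 91.4 next round, worth 0.55 × 91.4 = 50.27 now; partner 1 offers that and keeps 309.73.
Round 3 (partner 2 proposes): partner 1 can get 309.73 next round, worth 0.79 × 309.73 = 244.6867 now. Partner 2 offers 244.6867 and keeps 360 − 244.6867 = 115.3133.
Round 2 (partner 1 proposes): partner 2 can get 115.3133 next round, worth 0.55 × 115.3133 = 63.422315 now, so partner 1 offers 63.422315, keeping 296.577685.
Round 1 (partner 2 proposes): partner 1 can get 296.577685 next round, worth 0.79 × 296.577685 = 234.29637115 now; partner 2 offers that and keeps 125.70362885.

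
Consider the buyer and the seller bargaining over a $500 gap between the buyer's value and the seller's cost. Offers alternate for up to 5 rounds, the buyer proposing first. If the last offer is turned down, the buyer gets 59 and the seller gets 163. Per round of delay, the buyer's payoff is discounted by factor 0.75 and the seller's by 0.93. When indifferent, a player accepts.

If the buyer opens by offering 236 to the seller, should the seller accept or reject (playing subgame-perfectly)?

Round 5 (the buyer proposes): the seller gets 163 if talks fail, so the buyer offers 163 and keeps 337.
Round 4 (the seller proposes): the buyer can get 337 next round, worth 0.75 × 337 = 252.75 now. The seller offers 252.75 and keeps 500 − 252.75 = 247.25.
Round 3 (the buyer proposes): the seller can get 247.25 next round, worth 0.93 × 247.25 = 229.9425 now. The buyer offers 229.9425 and keeps 500 − 229.9425 = 270.0575.
Round 2 (the seller proposes): the buyer can get 270.0575 next round, worth 0.75 × 270.0575 = 202.543125 now. The seller offers 202.543125 and keeps 500 − 202.543125 = 297.456875.
So by rejecting in round 1, the seller gets 297.456875 next round, worth 0.93 × 297.456875 = 276.63489375 now.
Offer 236 < 276.63489375, so the seller rejects.

Reject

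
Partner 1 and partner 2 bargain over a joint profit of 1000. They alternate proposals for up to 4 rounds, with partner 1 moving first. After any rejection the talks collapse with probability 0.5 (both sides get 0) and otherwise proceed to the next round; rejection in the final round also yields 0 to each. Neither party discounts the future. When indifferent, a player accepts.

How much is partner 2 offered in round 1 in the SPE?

375

By backward induction:
Round 4 (partner 2 proposes): partner 1 will accept anything ≥ 0, so partner 2 offers 0 and keeps 1000.
Round 3 (partner 1 proposes): rejecting gives partner 2 an expected 0.5 × 1000 = 500, so partner 1 offers 500, keeping 500.
Round 2 (partner 2 proposes): rejecting gives partner 1 an expected 0.5 × 500 = 250; partner 2 offers that and keeps 750.
Round 1 (partner 1 proposes): rejecting gives partner 2 an expected 0.5 × 750 = 375, so partner 1 offers 375, keeping 625.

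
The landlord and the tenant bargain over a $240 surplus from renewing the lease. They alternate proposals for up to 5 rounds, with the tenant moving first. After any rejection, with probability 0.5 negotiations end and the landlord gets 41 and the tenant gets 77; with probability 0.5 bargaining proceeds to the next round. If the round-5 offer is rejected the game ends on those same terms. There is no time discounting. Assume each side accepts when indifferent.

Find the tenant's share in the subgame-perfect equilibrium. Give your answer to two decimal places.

160.88

Round 5 (the tenant proposes): the landlord gets 41 if talks fail, so the tenant offers 41 and keeps 199.
Round 4 (the landlord proposes): rejecting gives the tenant an expected 0.5 × 199 + 0.5 × 77 = 138, so the landlord offers 138, keeping 102.
Round 3 (the tenant proposes): rejecting gives the landlord an expected 0.5 × 102 + 0.5 × 41 = 71.5, so the tenant offers 71.5, keeping 168.5.
Round 2 (the landlord proposes): rejecting gives the tenant an expected 0.5 × 168.5 + 0.5 × 77 = 122.75. The landlord offers 122.75 and keeps 240 − 122.75 = 117.25.
Round 1 (the tenant proposes): rejecting gives the landlord an expected 0.5 × 117.25 + 0.5 × 41 = 79.125, so the tenant offers 79.125, keeping 160.875.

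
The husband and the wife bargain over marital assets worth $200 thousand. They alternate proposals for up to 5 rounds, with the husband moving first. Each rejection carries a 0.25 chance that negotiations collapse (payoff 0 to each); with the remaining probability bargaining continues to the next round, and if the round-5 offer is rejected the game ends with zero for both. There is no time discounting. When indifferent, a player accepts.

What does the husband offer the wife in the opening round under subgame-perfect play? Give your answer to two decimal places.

By backward induction:
Round 5 (the husband proposes): the wife will accept anything ≥ 0, so the husband offers 0 and keeps 200.
Round 4 (the wife proposes): rejecting gives the husband an expected 0.75 × 200 = 150. The wife offers 150 and keeps 200 − 150 = 50.
Round 3 (the husband proposes): rejecting gives the wife an expected 0.75 × 50 = 37.5; the husband offers that and keeps 162.5.
Round 2 (the wife proposes): rejecting gives the husband an expected 0.75 × 162.5 = 121.875. The wife offers 121.875 and keeps 200 − 121.875 = 78.125.
Round 1 (the husband proposes): rejecting gives the wife an expected 0.75 × 78.125 = 58.59375; the husband offers that and keeps 141.40625.

58.59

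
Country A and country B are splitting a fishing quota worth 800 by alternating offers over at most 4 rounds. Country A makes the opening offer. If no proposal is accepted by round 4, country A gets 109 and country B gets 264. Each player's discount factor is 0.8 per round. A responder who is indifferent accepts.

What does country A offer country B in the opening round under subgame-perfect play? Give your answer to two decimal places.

481.79

By backward induction:
Round 4 (country B proposes): country A gets 109 if talks fail, so country B offers 109 and keeps 691.
Round 3 (country A proposes): country B can get 691 next round, worth 0.8 × 691 = 552.8 now, so country A offers 552.8, keeping 247.2.
Round 2 (country B proposes): country A can get 247.2 next round, worth 0.8 × 247.2 = 197.76 now; country B offers that and keeps 602.24.
Round 1 (country A proposes): country B can get 602.24 next round, worth 0.8 × 602.24 = 481.792 now. Country A offers 481.792 and keeps 800 − 481.792 = 318.208.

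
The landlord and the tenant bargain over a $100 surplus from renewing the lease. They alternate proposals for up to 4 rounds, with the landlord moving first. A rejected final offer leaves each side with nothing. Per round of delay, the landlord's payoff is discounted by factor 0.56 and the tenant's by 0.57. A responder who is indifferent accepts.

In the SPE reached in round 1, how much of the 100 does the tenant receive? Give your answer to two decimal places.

Round 4 (the tenant proposes): rejection yields 0 for the landlord; the tenant offers 0 and keeps 100.
Round 3 (the landlord proposes): the tenant can get 100 next round, worth 0.57 × 100 = 57 now; the landlord offers that and keeps 43.
Round 2 (the tenant proposes): the landlord can get 43 next round, worth 0.56 × 43 = 24.08 now. The tenant offers 24.08 and keeps 100 − 24.08 = 75.92.
Round 1 (the landlord proposes): the tenant can get 75.92 next round, worth 0.57 × 75.92 = 43.2744 now, so the landlord offers 43.2744, keeping 56.7256.

43.27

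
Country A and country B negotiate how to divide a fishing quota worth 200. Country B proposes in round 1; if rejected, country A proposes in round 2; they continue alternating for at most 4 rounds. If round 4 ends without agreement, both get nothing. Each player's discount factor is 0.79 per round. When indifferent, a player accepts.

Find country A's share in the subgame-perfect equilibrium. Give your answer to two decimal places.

131.79

By backward induction:
Round 4 (country A proposes): rejection yields 0 for country B; country A offers 0 and keeps 200.
Round 3 (country B proposes): country A can get 200 next round, worth 0.79 × 200 = 158 now; country B offers that and keeps 42.
Round 2 (country A proposes): country B can get 42 next round, worth 0.79 × 42 = 33.18 now, so country A offers 33.18, keeping 166.82.
Round 1 (country B proposes): country A can get 166.82 next round, worth 0.79 × 166.82 = 131.7878 now; country B offers that and keeps 68.2122.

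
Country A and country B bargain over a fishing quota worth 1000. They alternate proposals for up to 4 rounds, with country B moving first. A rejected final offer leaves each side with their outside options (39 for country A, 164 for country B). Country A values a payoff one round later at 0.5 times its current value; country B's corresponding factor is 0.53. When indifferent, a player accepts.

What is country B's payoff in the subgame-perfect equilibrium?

Round 4 (country A proposes): country B gets 164 if talks fail, so country A offers 164 and keeps 836.
Round 3 (country B proposes): country A can get 836 next round, worth 0.5 × 836 = 418 now, so country B offers 418, keeping 582.
Round 2 (country A proposes): country B can get 582 next round, worth 0.53 × 582 = 308.46 now, so country A offers 308.46, keeping 691.54.
Round 1 (country B proposes): country A can get 691.54 next round, worth 0.5 × 691.54 = 345.77 now. Country B offers 345.77 and keeps 1000 − 345.77 = 654.23.

654.23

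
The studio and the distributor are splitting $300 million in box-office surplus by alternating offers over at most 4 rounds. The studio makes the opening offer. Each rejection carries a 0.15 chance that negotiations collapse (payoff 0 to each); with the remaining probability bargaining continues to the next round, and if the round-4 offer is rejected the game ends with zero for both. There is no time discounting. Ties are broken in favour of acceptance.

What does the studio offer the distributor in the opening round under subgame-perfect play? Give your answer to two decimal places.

222.49

By backward induction:
Round 4 (the distributor proposes): rejection yields 0 for the studio; the distributor offers 0 and keeps 300.
Round 3 (the studio proposes): rejecting gives the distributor an expected 0.85 × 300 = 255, so the studio offers 255, keeping 45.
Round 2 (the distributor proposes): rejecting gives the studio an expected 0.85 × 45 = 38.25, so the distributor offers 38.25, keeping 261.75.
Round 1 (the studio proposes): rejecting gives the distributor an expected 0.85 × 261.75 = 222.4875. The studio offers 222.4875 and keeps 300 − 222.4875 = 77.5125.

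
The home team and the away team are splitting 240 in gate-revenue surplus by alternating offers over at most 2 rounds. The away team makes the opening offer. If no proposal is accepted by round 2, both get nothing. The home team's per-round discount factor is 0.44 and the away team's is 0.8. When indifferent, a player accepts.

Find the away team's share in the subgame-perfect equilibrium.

134.4

Round 2 (the home team proposes): rejection yields 0 for the away team; the home team offers 0 and keeps 240.
Round 1 (the away team proposes): the home team can get 240 next round, worth 0.44 × 240 = 105.6 now, so the away team offers 105.6, keeping 134.4.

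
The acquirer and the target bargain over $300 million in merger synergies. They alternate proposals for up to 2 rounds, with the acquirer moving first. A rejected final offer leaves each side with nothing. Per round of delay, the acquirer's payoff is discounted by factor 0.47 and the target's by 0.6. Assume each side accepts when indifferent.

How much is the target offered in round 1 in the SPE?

Solve by backward induction from round 2.
Round 2 (the target proposes): the acquirer will accept anything ≥ 0, so the target offers 0 and keeps 300.
Round 1 (the acquirer proposes): the target can get 300 next round, worth 0.6 × 300 = 180 now. The acquirer offers 180 and keeps 300 − 180 = 120.

180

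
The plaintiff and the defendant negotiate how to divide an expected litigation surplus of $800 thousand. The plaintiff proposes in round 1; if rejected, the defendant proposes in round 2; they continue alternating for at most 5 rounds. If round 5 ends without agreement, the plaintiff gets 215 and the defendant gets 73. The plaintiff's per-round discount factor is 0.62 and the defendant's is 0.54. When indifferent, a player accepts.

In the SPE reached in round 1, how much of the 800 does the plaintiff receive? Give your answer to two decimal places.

572.70

Solve by backward induction from round 5.
Round 5 (the plaintiff proposes): the defendant gets 73 if talks fail, so the plaintiff offers 73 and keeps 727.
Round 4 (the defendant proposes): the plaintiff can get 727 next round, worth 0.62 × 727 = 450.74 now, so the defendant offers 450.74, keeping 349.26.
Round 3 (the plaintiff proposes): the defendant can get 349.26 next round, worth 0.54 × 349.26 = 188.6004 now; the plaintiff offers that and keeps 611.3996.
Round 2 (the defendant proposes): the plaintiff can get 611.3996 next round, worth 0.62 × 611.3996 = 379.067752 now, so the defendant offers 379.067752, keeping 420.932248.
Round 1 (the plaintiff proposes): the defendant can get 420.932248 next round, worth 0.54 × 420.932248 = 227.30341392 now, so the plaintiff offers 227.30341392, keeping 572.69658608.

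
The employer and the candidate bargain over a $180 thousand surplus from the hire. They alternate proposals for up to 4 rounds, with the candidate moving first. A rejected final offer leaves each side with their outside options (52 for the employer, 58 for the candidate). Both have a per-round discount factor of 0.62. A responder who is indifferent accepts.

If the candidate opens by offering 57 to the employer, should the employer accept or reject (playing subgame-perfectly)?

Reject

Work out the employer's continuation value if the offer is rejected.
Round 4 (the employer proposes): the candidate gets 58 if talks fail, so the employer offers 58 and keeps 122.
Round 3 (the candidate proposes): the employer can get 122 next round, worth 0.62 × 122 = 75.64 now. The candidate offers 75.64 and keeps 180 − 75.64 = 104.36.
Round 2 (the employer proposes): the candidate can get 104.36 next round, worth 0.62 × 104.36 = 64.7032 now. The employer offers 64.7032 and keeps 180 − 64.7032 = 115.2968.
So by rejecting in round 1, the employer gets 115.2968 next round, worth 0.62 × 115.2968 = 71.484016 now.
Offer 57 < 71.484016, so the employer rejects.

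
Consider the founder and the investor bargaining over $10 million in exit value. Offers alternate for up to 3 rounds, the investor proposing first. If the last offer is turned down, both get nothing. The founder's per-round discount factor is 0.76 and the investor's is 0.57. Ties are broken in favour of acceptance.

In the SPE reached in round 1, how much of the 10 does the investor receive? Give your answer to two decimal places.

6.73

Round 3 (the investor proposes): the founder will accept anything ≥ 0, so the investor offers 0 and keeps 10.
Round 2 (the founder proposes): the investor can get 10 next round, worth 0.57 × 10 = 5.7 now, so the founder offers 5.7, keeping 4.3.
Round 1 (the investor proposes): the founder can get 4.3 next round, worth 0.76 × 4.3 = 3.268 now; the investor offers that and keeps 6.732.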